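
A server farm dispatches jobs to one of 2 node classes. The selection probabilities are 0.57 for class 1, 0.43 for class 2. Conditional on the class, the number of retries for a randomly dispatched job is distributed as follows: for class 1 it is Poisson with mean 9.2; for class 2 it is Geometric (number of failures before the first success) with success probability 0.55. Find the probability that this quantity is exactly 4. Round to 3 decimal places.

0.027

Conditional on each class, P(X = 4): 1: 0.03016; 2: 0.0225534.
By total probability, P(X = 4) = 0.57·0.03016 + 0.43·0.0225534 = 0.0268892.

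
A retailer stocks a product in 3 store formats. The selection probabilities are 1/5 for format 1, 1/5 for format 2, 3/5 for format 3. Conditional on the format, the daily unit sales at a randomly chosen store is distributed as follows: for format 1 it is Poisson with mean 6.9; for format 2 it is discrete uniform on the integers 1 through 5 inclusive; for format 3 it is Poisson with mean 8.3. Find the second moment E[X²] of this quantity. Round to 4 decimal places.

59.4160

For each component E[X²] = Var + (mean)², giving 1: 54.51; 2: 11; 3: 77.19.
Overall E[X²] = 0.2·54.51 + 0.2·11 + 0.6·77.19 = 59.416.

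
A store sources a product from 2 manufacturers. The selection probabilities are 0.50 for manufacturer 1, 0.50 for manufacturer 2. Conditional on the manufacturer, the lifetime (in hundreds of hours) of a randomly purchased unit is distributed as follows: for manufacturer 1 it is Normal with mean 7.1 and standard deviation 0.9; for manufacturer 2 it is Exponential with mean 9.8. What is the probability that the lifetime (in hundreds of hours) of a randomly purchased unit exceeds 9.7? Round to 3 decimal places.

0.187

Conditional on each manufacturer, P(X > 9.7): 1: 0.00193303; 2: 0.371653.
By total probability, P(X > 9.7) = 0.5·0.00193303 + 0.5·0.371653 = 0.186793.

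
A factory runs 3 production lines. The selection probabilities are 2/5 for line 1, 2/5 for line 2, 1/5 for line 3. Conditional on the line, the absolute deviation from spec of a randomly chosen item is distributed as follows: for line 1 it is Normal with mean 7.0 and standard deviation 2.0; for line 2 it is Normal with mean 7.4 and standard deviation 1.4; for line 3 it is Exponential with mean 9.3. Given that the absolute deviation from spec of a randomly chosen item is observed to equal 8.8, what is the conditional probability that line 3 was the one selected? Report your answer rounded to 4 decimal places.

0.0639

Likelihoods f(8.8 | ·): 1: 0.133043; 2: 0.172836; 3: 0.0417419.
Posterior ∝ prior × likelihood. Numerator for 3: 0.2·0.0417419 = 0.00834837.
Normalizing constant: 0.4·0.133043 + 0.4·0.172836 + 0.2·0.0417419 = 0.1307.
P(3 | observation) = 0.00834837 / 0.1307 = 0.0638743.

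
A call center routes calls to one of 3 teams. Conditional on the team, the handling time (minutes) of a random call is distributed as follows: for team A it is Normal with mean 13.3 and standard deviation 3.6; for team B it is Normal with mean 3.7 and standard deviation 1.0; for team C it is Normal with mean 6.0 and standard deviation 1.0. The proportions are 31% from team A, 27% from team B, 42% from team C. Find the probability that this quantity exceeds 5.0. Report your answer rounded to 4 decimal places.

0.6862

Conditional on each team, P(X > 5.0): A: 0.989432; B: 0.0968005; C: 0.841345.
By total probability, P(X > 5.0) = 0.31·0.989432 + 0.27·0.0968005 + 0.42·0.841345 = 0.686225.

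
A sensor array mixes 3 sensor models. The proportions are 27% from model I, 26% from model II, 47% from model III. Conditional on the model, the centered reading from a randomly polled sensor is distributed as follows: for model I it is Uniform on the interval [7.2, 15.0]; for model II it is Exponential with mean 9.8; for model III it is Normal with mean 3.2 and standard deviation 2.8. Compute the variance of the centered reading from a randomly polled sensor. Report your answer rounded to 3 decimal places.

43.386

Per component, I: μ=11.1, E[X²]=128.28; II: μ=9.8, E[X²]=192.08; III: μ=3.2, E[X²]=18.08.
E[X] = 0.27·11.1 + 0.26·9.8 + 0.47·3.2 = 7.049.
E[X²] = 0.27·128.28 + 0.26·192.08 + 0.47·18.08 = 93.074.
Var(X) = E[X²] − (E[X])² = 93.074 − 49.6884 = 43.3856.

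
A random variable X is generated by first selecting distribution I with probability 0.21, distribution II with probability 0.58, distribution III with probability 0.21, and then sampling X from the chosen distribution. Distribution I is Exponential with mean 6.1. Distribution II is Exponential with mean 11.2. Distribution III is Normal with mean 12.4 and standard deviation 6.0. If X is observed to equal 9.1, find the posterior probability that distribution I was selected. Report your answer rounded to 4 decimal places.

Likelihoods f(9.1 | ·): I: 0.0368798; II: 0.0396203; III: 0.0571573.
Posterior ∝ prior × likelihood. Numerator for I: 0.21·0.0368798 = 0.00774475.
Normalizing constant: 0.21·0.0368798 + 0.58·0.0396203 + 0.21·0.0571573 = 0.0427276.
P(I | observation) = 0.00774475 / 0.0427276 = 0.181259.

0.1813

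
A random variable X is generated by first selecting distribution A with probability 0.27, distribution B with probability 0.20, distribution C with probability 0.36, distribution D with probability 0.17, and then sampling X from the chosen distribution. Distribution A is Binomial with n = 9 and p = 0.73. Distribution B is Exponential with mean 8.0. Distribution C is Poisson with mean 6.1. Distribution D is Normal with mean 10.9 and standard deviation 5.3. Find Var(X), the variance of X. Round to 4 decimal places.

Per component, A: μ=6.57, E[X²]=44.9388; B: μ=8, E[X²]=128; C: μ=6.1, E[X²]=43.31; D: μ=10.9, E[X²]=146.9.
E[X] = 0.27·6.57 + 0.2·8 + 0.36·6.1 + 0.17·10.9 = 7.4229.
E[X²] = 0.27·44.9388 + 0.2·128 + 0.36·43.31 + 0.17·146.9 = 78.2981.
Var(X) = E[X²] − (E[X])² = 78.2981 − 55.0994 = 23.1986.

23.1986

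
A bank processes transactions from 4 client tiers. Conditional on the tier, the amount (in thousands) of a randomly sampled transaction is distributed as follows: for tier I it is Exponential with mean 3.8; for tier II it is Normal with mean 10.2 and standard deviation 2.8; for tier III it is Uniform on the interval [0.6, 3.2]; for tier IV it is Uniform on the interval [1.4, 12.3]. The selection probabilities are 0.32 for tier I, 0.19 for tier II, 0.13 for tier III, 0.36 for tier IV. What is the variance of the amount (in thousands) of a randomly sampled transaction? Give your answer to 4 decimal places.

17.0760

Per component, I: μ=3.8, E[X²]=28.88; II: μ=10.2, E[X²]=111.88; III: μ=1.9, E[X²]=4.17333; IV: μ=6.85, E[X²]=56.8233.
E[X] = 0.32·3.8 + 0.19·10.2 + 0.13·1.9 + 0.36·6.85 = 5.867.
E[X²] = 0.32·28.88 + 0.19·111.88 + 0.13·4.17333 + 0.36·56.8233 = 51.4977.
Var(X) = E[X²] − (E[X])² = 51.4977 − 34.4217 = 17.076.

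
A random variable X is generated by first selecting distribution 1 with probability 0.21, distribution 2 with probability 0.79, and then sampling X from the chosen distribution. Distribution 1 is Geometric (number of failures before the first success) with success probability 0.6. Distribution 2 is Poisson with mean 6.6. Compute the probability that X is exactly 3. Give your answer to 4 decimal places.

0.0596

Conditional on each component, P(X = 3): 1: 0.0384; 2: 0.0651834.
By total probability, P(X = 3) = 0.21·0.0384 + 0.79·0.0651834 = 0.0595589.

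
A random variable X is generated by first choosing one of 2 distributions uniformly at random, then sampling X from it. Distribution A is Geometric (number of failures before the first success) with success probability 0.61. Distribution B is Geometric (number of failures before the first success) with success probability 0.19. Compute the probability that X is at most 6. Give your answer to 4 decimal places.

Conditional on each component, P(X ≤ 6): A: 0.998628; B: 0.771232.
By total probability, P(X ≤ 6) = 0.5·0.998628 + 0.5·0.771232 = 0.88493.

0.8849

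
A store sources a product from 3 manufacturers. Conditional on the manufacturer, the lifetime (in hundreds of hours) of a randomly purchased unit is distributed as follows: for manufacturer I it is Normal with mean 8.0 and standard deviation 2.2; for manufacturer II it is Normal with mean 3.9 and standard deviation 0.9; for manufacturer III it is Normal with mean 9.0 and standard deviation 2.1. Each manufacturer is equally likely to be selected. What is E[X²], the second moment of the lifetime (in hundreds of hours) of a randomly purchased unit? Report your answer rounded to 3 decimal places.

For each component E[X²] = Var + (mean)², giving I: 68.84; II: 16.02; III: 85.41.
Overall E[X²] = 0.333333·68.84 + 0.333333·16.02 + 0.333333·85.41 = 56.7567.

56.757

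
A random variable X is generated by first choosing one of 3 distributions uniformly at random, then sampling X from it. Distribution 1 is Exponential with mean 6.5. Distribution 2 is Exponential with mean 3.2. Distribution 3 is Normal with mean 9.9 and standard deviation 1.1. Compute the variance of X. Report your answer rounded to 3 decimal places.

Per component, 1: μ=6.5, E[X²]=84.5; 2: μ=3.2, E[X²]=20.48; 3: μ=9.9, E[X²]=99.22.
E[X] = 0.333333·6.5 + 0.333333·3.2 + 0.333333·9.9 = 6.53333.
E[X²] = 0.333333·84.5 + 0.333333·20.48 + 0.333333·99.22 = 68.0667.
Var(X) = E[X²] − (E[X])² = 68.0667 − 42.6844 = 25.3822.

25.382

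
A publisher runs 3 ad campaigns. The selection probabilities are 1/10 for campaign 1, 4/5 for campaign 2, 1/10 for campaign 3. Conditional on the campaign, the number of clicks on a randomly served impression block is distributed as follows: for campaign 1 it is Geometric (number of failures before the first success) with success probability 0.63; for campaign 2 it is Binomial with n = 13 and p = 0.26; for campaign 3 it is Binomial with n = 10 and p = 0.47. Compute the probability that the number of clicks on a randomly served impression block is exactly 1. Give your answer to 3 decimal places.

Conditional on each campaign, P(X = 1): 1: 0.2331; 2: 0.0911375; 3: 0.0155089.
By total probability, P(X = 1) = 0.1·0.2331 + 0.8·0.0911375 + 0.1·0.0155089 = 0.0977709.

0.098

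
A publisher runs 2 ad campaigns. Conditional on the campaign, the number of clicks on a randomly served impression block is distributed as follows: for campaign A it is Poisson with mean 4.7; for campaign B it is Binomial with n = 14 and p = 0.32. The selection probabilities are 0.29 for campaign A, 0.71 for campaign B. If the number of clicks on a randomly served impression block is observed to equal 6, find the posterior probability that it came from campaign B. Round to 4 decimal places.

Likelihoods P(X=6 | ·): A: 0.136167; B: 0.14741.
Posterior ∝ prior × likelihood. Numerator for B: 0.71·0.14741 = 0.104661.
Normalizing constant: 0.29·0.136167 + 0.71·0.14741 = 0.144149.
P(B | observation) = 0.104661 / 0.144149 = 0.72606.

0.7261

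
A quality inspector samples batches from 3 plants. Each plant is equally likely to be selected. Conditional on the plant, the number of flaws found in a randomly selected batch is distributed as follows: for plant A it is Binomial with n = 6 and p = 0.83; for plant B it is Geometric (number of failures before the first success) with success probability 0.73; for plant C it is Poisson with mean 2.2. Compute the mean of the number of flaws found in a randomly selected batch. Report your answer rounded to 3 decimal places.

Component means — A: 4.98; B: 0.369863; C: 2.2.
E[X] = 0.333333·4.98 + 0.333333·0.369863 + 0.333333·2.2 = 2.51662.

2.517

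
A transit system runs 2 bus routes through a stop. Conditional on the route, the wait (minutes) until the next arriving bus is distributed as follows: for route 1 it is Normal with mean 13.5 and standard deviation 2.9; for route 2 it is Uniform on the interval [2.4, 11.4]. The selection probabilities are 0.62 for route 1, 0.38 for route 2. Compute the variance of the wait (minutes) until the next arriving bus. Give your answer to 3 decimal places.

Per component, 1: μ=13.5, E[X²]=190.66; 2: μ=6.9, E[X²]=54.36.
E[X] = 0.62·13.5 + 0.38·6.9 = 10.992.
E[X²] = 0.62·190.66 + 0.38·54.36 = 138.866.
Var(X) = E[X²] − (E[X])² = 138.866 − 120.824 = 18.0419.

18.042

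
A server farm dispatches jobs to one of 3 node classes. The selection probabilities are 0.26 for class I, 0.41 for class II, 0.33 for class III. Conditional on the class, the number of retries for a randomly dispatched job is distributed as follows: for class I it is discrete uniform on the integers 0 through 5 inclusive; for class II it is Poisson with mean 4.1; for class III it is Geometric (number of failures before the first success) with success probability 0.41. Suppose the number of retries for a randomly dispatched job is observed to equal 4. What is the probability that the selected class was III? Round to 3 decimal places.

0.117

Likelihoods P(X=4 | ·): I: 0.166667; II: 0.195127; III: 0.0496812.
Posterior ∝ prior × likelihood. Numerator for III: 0.33·0.0496812 = 0.0163948.
Normalizing constant: 0.26·0.166667 + 0.41·0.195127 + 0.33·0.0496812 = 0.13973.
P(III | observation) = 0.0163948 / 0.13973 = 0.117332.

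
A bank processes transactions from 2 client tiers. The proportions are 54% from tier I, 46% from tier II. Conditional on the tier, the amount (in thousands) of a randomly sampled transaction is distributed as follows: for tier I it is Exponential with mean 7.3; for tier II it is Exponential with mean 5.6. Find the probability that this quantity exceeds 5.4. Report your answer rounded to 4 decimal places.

Conditional on each tier, P(X > 5.4): I: 0.477245; II: 0.381255.
By total probability, P(X > 5.4) = 0.54·0.477245 + 0.46·0.381255 = 0.43309.

0.4331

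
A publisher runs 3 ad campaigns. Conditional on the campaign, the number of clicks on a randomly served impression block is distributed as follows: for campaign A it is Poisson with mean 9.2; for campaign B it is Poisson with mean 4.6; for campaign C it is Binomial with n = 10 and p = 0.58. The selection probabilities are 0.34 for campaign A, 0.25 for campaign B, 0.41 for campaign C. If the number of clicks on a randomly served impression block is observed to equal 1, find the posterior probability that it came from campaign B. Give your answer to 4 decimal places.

Likelihoods P(X=1 | ·): A: 0.000929562; B: 0.0462384; C: 0.00235869.
Posterior ∝ prior × likelihood. Numerator for B: 0.25·0.0462384 = 0.0115596.
Normalizing constant: 0.34·0.000929562 + 0.25·0.0462384 + 0.41·0.00235869 = 0.0128427.
P(B | observation) = 0.0115596 / 0.0128427 = 0.90009.

0.9001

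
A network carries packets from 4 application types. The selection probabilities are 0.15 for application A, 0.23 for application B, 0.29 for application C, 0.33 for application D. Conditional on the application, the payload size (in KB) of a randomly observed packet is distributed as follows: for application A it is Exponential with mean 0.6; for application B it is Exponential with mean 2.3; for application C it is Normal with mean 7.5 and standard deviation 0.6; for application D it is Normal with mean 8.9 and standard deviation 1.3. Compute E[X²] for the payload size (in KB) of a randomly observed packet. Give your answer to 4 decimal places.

45.6553

For each component E[X²] = Var + (mean)², giving A: 0.72; B: 10.58; C: 56.61; D: 80.9.
Overall E[X²] = 0.15·0.72 + 0.23·10.58 + 0.29·56.61 + 0.33·80.9 = 45.6553.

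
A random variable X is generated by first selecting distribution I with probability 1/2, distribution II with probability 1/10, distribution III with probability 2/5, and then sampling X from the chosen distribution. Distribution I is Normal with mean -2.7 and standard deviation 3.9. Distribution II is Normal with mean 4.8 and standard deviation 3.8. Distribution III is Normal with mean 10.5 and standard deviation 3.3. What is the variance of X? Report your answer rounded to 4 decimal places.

52.3651

Per component, I: μ=-2.7, E[X²]=22.5; II: μ=4.8, E[X²]=37.48; III: μ=10.5, E[X²]=121.14.
E[X] = 0.5·-2.7 + 0.1·4.8 + 0.4·10.5 = 3.33.
E[X²] = 0.5·22.5 + 0.1·37.48 + 0.4·121.14 = 63.454.
Var(X) = E[X²] − (E[X])² = 63.454 − 11.0889 = 52.3651.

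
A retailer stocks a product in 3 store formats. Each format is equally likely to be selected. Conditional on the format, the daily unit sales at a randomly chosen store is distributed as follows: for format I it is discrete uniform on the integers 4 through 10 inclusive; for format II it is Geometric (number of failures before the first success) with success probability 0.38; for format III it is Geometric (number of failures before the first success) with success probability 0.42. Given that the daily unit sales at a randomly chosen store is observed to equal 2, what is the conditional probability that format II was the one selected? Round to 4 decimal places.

0.5083

Likelihoods P(X=2 | ·): I: 0; II: 0.146072; III: 0.141288.
Posterior ∝ prior × likelihood. Numerator for II: 0.333333·0.146072 = 0.0486907.
Normalizing constant: 0.333333·0 + 0.333333·0.146072 + 0.333333·0.141288 = 0.0957867.
P(II | observation) = 0.0486907 / 0.0957867 = 0.508324.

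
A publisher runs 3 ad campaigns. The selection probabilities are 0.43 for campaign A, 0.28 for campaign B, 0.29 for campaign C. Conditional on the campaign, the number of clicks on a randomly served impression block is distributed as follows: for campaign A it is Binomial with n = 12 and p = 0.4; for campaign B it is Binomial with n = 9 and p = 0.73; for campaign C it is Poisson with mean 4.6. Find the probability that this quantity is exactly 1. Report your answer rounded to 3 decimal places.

0.021

Conditional on each campaign, P(X = 1): A: 0.0174143; B: 0.000185556; C: 0.0462384.
By total probability, P(X = 1) = 0.43·0.0174143 + 0.28·0.000185556 + 0.29·0.0462384 = 0.0209492.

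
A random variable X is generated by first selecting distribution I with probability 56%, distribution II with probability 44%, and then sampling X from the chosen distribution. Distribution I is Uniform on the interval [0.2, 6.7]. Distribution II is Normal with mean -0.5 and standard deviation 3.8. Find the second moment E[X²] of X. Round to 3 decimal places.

For each component E[X²] = Var + (mean)², giving I: 15.4233; II: 14.69.
Overall E[X²] = 0.56·15.4233 + 0.44·14.69 = 15.1007.

15.101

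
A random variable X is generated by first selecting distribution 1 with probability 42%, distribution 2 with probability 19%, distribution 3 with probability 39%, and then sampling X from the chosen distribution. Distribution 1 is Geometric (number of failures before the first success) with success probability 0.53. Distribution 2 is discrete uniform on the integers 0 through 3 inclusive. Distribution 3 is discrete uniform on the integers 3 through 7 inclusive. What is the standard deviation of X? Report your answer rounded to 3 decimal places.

Per component, 1: μ=0.886792, E[X²]=2.45959; 2: μ=1.5, E[X²]=3.5; 3: μ=5, E[X²]=27.
E[X] = 0.42·0.886792 + 0.19·1.5 + 0.39·5 = 2.60745.
E[X²] = 0.42·2.45959 + 0.19·3.5 + 0.39·27 = 12.228.
Var(X) = E[X²] − (E[X])² = 12.228 − 6.79881 = 5.42922.
SD(X) = √5.42922 = 2.33007.

2.330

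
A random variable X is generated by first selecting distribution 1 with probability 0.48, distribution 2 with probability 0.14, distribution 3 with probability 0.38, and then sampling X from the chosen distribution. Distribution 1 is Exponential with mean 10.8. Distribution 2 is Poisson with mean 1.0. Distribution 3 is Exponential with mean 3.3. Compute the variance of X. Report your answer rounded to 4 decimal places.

77.2607

Per component, 1: μ=10.8, E[X²]=233.28; 2: μ=1, E[X²]=2; 3: μ=3.3, E[X²]=21.78.
E[X] = 0.48·10.8 + 0.14·1 + 0.38·3.3 = 6.578.
E[X²] = 0.48·233.28 + 0.14·2 + 0.38·21.78 = 120.531.
Var(X) = E[X²] − (E[X])² = 120.531 − 43.2701 = 77.2607.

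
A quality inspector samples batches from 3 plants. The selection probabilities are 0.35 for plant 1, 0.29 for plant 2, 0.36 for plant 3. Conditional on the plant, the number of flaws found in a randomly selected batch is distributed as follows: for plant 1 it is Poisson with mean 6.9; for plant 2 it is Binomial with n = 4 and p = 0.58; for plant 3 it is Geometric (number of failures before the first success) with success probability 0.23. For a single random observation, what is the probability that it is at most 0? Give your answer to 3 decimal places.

Conditional on each plant, P(X ≤ 0): 1: 0.00100779; 2: 0.031117; 3: 0.23.
By total probability, P(X ≤ 0) = 0.35·0.00100779 + 0.29·0.031117 + 0.36·0.23 = 0.0921766.

0.092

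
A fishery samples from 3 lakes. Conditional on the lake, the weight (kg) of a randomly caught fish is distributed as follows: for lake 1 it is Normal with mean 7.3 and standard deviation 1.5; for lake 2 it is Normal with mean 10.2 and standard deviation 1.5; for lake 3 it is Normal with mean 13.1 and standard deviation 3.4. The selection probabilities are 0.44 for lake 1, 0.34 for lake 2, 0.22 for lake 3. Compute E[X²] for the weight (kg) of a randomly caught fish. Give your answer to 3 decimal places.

For each component E[X²] = Var + (mean)², giving 1: 55.54; 2: 106.29; 3: 183.17.
Overall E[X²] = 0.44·55.54 + 0.34·106.29 + 0.22·183.17 = 100.874.

100.874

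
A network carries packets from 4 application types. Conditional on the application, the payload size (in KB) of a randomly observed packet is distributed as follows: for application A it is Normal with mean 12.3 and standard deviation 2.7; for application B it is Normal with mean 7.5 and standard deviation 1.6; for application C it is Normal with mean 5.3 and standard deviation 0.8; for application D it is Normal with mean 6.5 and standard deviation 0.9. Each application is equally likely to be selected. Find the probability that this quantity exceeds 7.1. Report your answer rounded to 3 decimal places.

0.459

Conditional on each application, P(X > 7.1): A: 0.972943; B: 0.598706; C: 0.0122245; D: 0.252493.
By total probability, P(X > 7.1) = 0.25·0.972943 + 0.25·0.598706 + 0.25·0.0122245 + 0.25·0.252493 = 0.459092.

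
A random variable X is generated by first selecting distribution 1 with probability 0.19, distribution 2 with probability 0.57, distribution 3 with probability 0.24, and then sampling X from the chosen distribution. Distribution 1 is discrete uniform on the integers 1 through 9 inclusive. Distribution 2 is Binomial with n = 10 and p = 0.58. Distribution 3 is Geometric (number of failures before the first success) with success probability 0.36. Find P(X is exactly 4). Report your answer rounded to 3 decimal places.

0.110

Conditional on each component, P(X = 4): 1: 0.111111; 2: 0.130445; 3: 0.060398.
By total probability, P(X = 4) = 0.19·0.111111 + 0.57·0.130445 + 0.24·0.060398 = 0.10996.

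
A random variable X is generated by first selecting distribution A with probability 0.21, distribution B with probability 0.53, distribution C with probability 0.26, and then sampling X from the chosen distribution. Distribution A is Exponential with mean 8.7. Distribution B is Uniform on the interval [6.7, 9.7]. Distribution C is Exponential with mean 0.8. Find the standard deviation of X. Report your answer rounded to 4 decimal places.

Per component, A: μ=8.7, E[X²]=151.38; B: μ=8.2, E[X²]=67.99; C: μ=0.8, E[X²]=1.28.
E[X] = 0.21·8.7 + 0.53·8.2 + 0.26·0.8 = 6.381.
E[X²] = 0.21·151.38 + 0.53·67.99 + 0.26·1.28 = 68.1573.
Var(X) = E[X²] − (E[X])² = 68.1573 − 40.7172 = 27.4401.
SD(X) = √27.4401 = 5.23833.

5.2383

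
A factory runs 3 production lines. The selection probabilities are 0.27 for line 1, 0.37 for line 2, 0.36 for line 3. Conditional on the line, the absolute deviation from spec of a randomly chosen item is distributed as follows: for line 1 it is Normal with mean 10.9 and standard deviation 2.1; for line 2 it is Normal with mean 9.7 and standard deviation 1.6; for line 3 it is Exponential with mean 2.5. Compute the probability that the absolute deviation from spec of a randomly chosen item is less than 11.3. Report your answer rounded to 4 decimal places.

0.8228

Conditional on each line, P(X < 11.3): 1: 0.575532; 2: 0.841345; 3: 0.989111.
By total probability, P(X < 11.3) = 0.27·0.575532 + 0.37·0.841345 + 0.36·0.989111 = 0.822771.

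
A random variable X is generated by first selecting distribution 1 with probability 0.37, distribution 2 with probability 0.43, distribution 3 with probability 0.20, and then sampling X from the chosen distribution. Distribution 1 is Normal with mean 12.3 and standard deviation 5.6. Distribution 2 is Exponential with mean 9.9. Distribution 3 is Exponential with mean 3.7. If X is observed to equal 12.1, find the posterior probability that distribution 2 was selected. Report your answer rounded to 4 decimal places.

Likelihoods f(12.1 | ·): 1: 0.0711943; 2: 0.029755; 3: 0.0102692.
Posterior ∝ prior × likelihood. Numerator for 2: 0.43·0.029755 = 0.0127947.
Normalizing constant: 0.37·0.0711943 + 0.43·0.029755 + 0.2·0.0102692 = 0.0411904.
P(2 | observation) = 0.0127947 / 0.0411904 = 0.310623.

0.3106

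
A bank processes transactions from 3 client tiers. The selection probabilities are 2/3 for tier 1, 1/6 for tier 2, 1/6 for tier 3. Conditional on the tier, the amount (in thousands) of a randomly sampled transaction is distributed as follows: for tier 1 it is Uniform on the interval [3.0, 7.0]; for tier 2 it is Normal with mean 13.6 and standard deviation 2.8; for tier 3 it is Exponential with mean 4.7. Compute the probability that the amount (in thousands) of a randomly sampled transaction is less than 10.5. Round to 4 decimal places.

0.8378

Conditional on each tier, P(X < 10.5): 1: 1; 2: 0.134116; 3: 0.892905.
By total probability, P(X < 10.5) = 0.666667·1 + 0.166667·0.134116 + 0.166667·0.892905 = 0.837837.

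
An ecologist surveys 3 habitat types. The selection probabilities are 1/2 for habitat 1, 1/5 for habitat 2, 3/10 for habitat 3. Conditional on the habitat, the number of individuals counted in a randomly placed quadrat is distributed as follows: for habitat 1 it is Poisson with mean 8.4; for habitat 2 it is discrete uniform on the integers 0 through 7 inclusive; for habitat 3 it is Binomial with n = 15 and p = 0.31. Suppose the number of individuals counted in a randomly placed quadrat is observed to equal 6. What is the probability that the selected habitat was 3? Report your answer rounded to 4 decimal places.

0.3717

Likelihoods P(X=6 | ·): 1: 0.109716; 2: 0.125; 3: 0.157477.
Posterior ∝ prior × likelihood. Numerator for 3: 0.3·0.157477 = 0.047243.
Normalizing constant: 0.5·0.109716 + 0.2·0.125 + 0.3·0.157477 = 0.127101.
P(3 | observation) = 0.047243 / 0.127101 = 0.371697.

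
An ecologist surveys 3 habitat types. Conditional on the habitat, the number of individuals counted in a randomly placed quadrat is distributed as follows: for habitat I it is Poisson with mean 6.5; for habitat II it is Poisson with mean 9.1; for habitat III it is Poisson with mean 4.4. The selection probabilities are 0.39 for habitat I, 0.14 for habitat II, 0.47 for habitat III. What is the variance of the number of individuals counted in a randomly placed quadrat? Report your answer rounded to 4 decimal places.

Per component, I: μ=6.5, E[X²]=48.75; II: μ=9.1, E[X²]=91.91; III: μ=4.4, E[X²]=23.76.
E[X] = 0.39·6.5 + 0.14·9.1 + 0.47·4.4 = 5.877.
E[X²] = 0.39·48.75 + 0.14·91.91 + 0.47·23.76 = 43.0471.
Var(X) = E[X²] − (E[X])² = 43.0471 − 34.5391 = 8.50797.

8.5080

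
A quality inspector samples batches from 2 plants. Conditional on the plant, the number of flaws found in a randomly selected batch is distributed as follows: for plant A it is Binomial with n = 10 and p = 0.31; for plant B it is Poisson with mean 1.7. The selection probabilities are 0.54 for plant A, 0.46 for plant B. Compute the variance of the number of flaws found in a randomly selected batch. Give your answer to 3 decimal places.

Per component, A: μ=3.1, E[X²]=11.749; B: μ=1.7, E[X²]=4.59.
E[X] = 0.54·3.1 + 0.46·1.7 = 2.456.
E[X²] = 0.54·11.749 + 0.46·4.59 = 8.45586.
Var(X) = E[X²] − (E[X])² = 8.45586 − 6.03194 = 2.42392.

2.424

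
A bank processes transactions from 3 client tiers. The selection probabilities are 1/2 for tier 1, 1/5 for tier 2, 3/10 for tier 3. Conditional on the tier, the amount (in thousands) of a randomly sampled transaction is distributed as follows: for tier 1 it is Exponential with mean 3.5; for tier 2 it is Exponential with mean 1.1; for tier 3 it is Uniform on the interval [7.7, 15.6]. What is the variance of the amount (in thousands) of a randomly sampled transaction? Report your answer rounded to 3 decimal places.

25.145

Per component, 1: μ=3.5, E[X²]=24.5; 2: μ=1.1, E[X²]=2.42; 3: μ=11.65, E[X²]=140.923.
E[X] = 0.5·3.5 + 0.2·1.1 + 0.3·11.65 = 5.465.
E[X²] = 0.5·24.5 + 0.2·2.42 + 0.3·140.923 = 55.011.
Var(X) = E[X²] − (E[X])² = 55.011 − 29.8662 = 25.1448.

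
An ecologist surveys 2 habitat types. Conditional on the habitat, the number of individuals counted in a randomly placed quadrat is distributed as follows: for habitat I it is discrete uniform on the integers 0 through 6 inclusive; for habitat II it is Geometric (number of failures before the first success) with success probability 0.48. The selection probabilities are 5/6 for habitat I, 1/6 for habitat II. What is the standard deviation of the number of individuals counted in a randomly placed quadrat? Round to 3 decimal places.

2.054

Per component, I: μ=3, E[X²]=13; II: μ=1.08333, E[X²]=3.43056.
E[X] = 0.833333·3 + 0.166667·1.08333 = 2.68056.
E[X²] = 0.833333·13 + 0.166667·3.43056 = 11.4051.
Var(X) = E[X²] − (E[X])² = 11.4051 − 7.18538 = 4.21971.
SD(X) = √4.21971 = 2.05419.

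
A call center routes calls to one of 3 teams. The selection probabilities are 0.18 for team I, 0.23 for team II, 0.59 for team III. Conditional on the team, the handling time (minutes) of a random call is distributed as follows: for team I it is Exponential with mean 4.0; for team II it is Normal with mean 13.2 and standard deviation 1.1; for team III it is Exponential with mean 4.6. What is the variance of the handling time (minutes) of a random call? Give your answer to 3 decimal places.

29.221

Per component, I: μ=4, E[X²]=32; II: μ=13.2, E[X²]=175.45; III: μ=4.6, E[X²]=42.32.
E[X] = 0.18·4 + 0.23·13.2 + 0.59·4.6 = 6.47.
E[X²] = 0.18·32 + 0.23·175.45 + 0.59·42.32 = 71.0823.
Var(X) = E[X²] − (E[X])² = 71.0823 − 41.8609 = 29.2214.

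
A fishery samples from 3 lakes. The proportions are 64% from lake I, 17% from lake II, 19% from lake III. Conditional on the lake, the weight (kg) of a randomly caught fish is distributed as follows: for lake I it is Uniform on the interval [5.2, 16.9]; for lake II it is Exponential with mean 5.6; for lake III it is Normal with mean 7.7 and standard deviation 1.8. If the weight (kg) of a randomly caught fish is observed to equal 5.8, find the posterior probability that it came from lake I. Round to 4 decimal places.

0.6105

Likelihoods f(5.8 | ·): I: 0.0854701; II: 0.063388; III: 0.126968.
Posterior ∝ prior × likelihood. Numerator for I: 0.64·0.0854701 = 0.0547009.
Normalizing constant: 0.64·0.0854701 + 0.17·0.063388 + 0.19·0.126968 = 0.0896006.
P(I | observation) = 0.0547009 / 0.0896006 = 0.610496.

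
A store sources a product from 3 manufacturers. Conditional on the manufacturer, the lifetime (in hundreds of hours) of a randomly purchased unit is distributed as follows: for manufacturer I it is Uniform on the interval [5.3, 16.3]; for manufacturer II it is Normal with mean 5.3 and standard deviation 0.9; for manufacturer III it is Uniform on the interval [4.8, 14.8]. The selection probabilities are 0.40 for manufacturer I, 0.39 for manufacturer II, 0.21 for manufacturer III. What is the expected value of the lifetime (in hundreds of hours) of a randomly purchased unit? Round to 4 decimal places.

8.4450

Component means — I: 10.8; II: 5.3; III: 9.8.
E[X] = 0.4·10.8 + 0.39·5.3 + 0.21·9.8 = 8.445.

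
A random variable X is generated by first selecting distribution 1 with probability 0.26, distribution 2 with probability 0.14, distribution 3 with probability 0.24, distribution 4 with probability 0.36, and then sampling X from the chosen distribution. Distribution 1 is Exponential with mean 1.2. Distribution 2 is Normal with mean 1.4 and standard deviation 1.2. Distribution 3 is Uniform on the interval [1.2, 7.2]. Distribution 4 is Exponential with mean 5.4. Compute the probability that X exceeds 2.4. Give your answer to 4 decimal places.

Conditional on each component, P(X > 2.4): 1: 0.135335; 2: 0.202328; 3: 0.8; 4: 0.64118.
By total probability, P(X > 2.4) = 0.26·0.135335 + 0.14·0.202328 + 0.24·0.8 + 0.36·0.64118 = 0.486338.

0.4863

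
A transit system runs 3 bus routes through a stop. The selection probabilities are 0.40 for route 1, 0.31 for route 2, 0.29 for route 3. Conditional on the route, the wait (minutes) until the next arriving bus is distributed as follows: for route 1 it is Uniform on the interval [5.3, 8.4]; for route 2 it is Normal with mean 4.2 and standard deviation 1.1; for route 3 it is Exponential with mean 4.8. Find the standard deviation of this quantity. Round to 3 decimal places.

2.961

Per component, 1: μ=6.85, E[X²]=47.7233; 2: μ=4.2, E[X²]=18.85; 3: μ=4.8, E[X²]=46.08.
E[X] = 0.4·6.85 + 0.31·4.2 + 0.29·4.8 = 5.434.
E[X²] = 0.4·47.7233 + 0.31·18.85 + 0.29·46.08 = 38.296.
Var(X) = E[X²] − (E[X])² = 38.296 − 29.5284 = 8.76768.
SD(X) = √8.76768 = 2.96103.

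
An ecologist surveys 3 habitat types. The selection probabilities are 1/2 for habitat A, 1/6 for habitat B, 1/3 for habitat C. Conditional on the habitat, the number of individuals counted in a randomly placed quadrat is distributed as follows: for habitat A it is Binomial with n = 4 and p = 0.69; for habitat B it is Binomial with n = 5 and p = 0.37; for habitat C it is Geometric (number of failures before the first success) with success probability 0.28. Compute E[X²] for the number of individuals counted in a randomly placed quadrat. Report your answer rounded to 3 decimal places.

For each component E[X²] = Var + (mean)², giving A: 8.4732; B: 4.588; C: 15.7959.
Overall E[X²] = 0.5·8.4732 + 0.166667·4.588 + 0.333333·15.7959 = 10.2666.

10.267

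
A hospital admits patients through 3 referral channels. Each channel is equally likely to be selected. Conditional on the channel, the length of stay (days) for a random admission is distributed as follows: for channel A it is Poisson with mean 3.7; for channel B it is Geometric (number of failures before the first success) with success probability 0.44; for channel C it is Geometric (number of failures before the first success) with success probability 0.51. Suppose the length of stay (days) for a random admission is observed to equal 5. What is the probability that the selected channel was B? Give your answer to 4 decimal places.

Likelihoods P(X=5 | ·): A: 0.142869; B: 0.0242322; C: 0.0144062.
Posterior ∝ prior × likelihood. Numerator for B: 0.333333·0.0242322 = 0.0080774.
Normalizing constant: 0.333333·0.142869 + 0.333333·0.0242322 + 0.333333·0.0144062 = 0.0605025.
P(B | observation) = 0.0080774 / 0.0605025 = 0.133505.

0.1335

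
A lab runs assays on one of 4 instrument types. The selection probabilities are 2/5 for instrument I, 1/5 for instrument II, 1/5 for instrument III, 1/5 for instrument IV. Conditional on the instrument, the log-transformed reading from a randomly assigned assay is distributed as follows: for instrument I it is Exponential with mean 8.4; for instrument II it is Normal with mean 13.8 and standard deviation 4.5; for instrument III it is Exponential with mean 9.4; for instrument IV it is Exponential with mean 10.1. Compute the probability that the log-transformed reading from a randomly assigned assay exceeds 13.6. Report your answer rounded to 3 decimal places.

Conditional on each instrument, P(X > 13.6): I: 0.198087; II: 0.517725; III: 0.23532; IV: 0.26014.
By total probability, P(X > 13.6) = 0.4·0.198087 + 0.2·0.517725 + 0.2·0.23532 + 0.2·0.26014 = 0.281872.

0.282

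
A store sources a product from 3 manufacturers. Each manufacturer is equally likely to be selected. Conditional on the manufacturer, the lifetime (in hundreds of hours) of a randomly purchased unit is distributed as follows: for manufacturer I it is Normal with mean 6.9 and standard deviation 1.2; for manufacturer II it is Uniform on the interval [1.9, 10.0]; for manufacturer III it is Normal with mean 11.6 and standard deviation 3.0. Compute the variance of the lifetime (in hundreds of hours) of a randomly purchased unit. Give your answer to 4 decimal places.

Per component, I: μ=6.9, E[X²]=49.05; II: μ=5.95, E[X²]=40.87; III: μ=11.6, E[X²]=143.56.
E[X] = 0.333333·6.9 + 0.333333·5.95 + 0.333333·11.6 = 8.15.
E[X²] = 0.333333·49.05 + 0.333333·40.87 + 0.333333·143.56 = 77.8267.
Var(X) = E[X²] − (E[X])² = 77.8267 − 66.4225 = 11.4042.

11.4042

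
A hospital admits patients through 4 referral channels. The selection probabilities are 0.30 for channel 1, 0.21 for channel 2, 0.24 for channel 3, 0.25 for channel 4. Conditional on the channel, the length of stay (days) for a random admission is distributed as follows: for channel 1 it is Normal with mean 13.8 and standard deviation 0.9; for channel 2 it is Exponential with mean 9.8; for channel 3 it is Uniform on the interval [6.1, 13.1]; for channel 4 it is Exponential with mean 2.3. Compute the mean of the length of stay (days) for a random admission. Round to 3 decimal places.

Component means — 1: 13.8; 2: 9.8; 3: 9.6; 4: 2.3.
E[X] = 0.3·13.8 + 0.21·9.8 + 0.24·9.6 + 0.25·2.3 = 9.077.

9.077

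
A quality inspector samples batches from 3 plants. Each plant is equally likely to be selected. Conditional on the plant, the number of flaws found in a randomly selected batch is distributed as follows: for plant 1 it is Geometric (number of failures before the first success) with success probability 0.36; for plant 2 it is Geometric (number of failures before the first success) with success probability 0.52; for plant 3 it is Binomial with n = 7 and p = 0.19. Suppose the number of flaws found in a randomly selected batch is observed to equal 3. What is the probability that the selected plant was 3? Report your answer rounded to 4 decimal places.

Likelihoods P(X=3 | ·): 1: 0.0943718; 2: 0.0575078; 3: 0.10334.
Posterior ∝ prior × likelihood. Numerator for 3: 0.333333·0.10334 = 0.0344467.
Normalizing constant: 0.333333·0.0943718 + 0.333333·0.0575078 + 0.333333·0.10334 = 0.0850733.
P(3 | observation) = 0.0344467 / 0.0850733 = 0.404906.

0.4049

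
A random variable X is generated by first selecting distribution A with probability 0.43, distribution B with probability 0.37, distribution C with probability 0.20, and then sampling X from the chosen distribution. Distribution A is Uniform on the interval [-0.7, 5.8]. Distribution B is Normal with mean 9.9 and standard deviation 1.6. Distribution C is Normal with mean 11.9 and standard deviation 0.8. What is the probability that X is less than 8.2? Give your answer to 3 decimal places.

0.483

Conditional on each component, P(X < 8.2): A: 1; B: 0.144004; C: 1.87299e-06.
By total probability, P(X < 8.2) = 0.43·1 + 0.37·0.144004 + 0.2·1.87299e-06 = 0.483282.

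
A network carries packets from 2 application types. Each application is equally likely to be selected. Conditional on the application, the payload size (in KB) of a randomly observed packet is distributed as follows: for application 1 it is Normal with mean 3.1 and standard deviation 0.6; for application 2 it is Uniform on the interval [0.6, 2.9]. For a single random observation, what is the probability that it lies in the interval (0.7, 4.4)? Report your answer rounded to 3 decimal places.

Conditional on each application, P(0.7 < X < 4.4): 1: 0.984838; 2: 0.956522.
By total probability, P(0.7 < X < 4.4) = 0.5·0.984838 + 0.5·0.956522 = 0.97068.

0.971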